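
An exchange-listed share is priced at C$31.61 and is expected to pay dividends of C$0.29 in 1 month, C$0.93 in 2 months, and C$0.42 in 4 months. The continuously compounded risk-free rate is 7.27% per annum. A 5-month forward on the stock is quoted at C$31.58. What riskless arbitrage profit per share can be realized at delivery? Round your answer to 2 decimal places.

PV(dividends) I = 0.29·e^(−0.0727·1/12) + 0.93·e^(−0.0727·2/12) + 0.42·e^(−0.0727·4/12) = 1.6170
Fair forward F* = (S − I)·e^(rT) = (31.61 − 1.6170)·e^0.030292 = 29.9930 × 1.030755 = 30.9154
Market C$31.58 > fair 30.9154: forward overpriced → cash-and-carry (borrow at r, buy the stock and collect the dividends, short the forward).
Profit at T = |F_mkt − F*| = |31.58 − 30.9154| = C$0.66 per share

C$0.66 per share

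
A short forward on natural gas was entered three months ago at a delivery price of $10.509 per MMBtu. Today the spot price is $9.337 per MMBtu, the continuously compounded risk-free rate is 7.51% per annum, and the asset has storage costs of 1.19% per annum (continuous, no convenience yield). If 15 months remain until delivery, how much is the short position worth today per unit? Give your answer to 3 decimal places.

$0.090 per MMBtu

Current fair forward for the remaining 15 months: F = S·e^((r + u)·T), (r + u) = 0.0751 + 0.0119 = 0.0870
F = 9.337 · e^(0.0870 × 15/12) = 9.337 × 1.114884 = 10.4097
Value of long forward = (F − K)·e^(−rT) = (10.4097 − 10.509) · e^(−0.0751·15/12)
= -0.0993 × 0.910397 = -0.090
Short position value = −(long value) = $0.090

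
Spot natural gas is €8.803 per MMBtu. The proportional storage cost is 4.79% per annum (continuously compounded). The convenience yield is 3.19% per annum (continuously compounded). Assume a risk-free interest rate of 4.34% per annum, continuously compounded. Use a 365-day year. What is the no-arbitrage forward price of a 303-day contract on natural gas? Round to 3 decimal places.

Net carry = r + u − y = 0.0434 + 0.0479 − 0.0319 = 0.0594
F = S·e^((r+u−y)T) = 8.803 · e^(0.0594 × 303/365) = 8.803 · e^0.049310
= 8.803 × 1.050546 = €9.248 per MMBtu

€9.248 per MMBtu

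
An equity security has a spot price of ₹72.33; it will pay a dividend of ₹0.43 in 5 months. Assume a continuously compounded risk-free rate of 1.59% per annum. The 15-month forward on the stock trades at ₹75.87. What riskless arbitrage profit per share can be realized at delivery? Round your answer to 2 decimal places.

₹2.52 per share

PV(dividends) I = 0.43·e^(−0.0159·5/12) = 0.4272
Fair forward F* = (S − I)·e^(rT) = (72.33 − 0.4272)·e^0.019875 = 71.9028 × 1.020074 = 73.3462
Market ₹75.87 > fair 73.3462: forward overpriced → cash-and-carry (borrow at r, buy the stock and collect the dividends, short the forward).
Profit at T = |F_mkt − F*| = |75.87 − 73.3462| = ₹2.52 per share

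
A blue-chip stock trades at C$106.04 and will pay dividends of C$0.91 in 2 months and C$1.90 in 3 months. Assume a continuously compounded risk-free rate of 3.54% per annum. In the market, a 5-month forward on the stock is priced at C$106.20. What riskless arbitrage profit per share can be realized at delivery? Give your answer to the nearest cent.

C$1.41 per share

PV(dividends) I = 0.91·e^(−0.0354·2/12) + 1.90·e^(−0.0354·3/12) = 2.7879
Fair forward F* = (S − I)·e^(rT) = (106.04 − 2.7879)·e^0.014750 = 103.2521 × 1.014859 = 104.7863
Market C$106.20 > fair 104.7863: forward overpriced → cash-and-carry (borrow at r, buy the stock and collect the dividends, short the forward).
Profit at T = |F_mkt − F*| = |106.20 − 104.7863| = C$1.41 per share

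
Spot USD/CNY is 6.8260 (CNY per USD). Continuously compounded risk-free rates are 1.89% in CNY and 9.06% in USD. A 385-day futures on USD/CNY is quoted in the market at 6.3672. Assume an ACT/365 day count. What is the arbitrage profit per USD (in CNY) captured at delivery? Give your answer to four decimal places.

Fair futures: F* = S·e^(carry·T), with carry = (r_CNY − r_USD) = 0.0189 − 0.0906 = -0.0717
F* = 6.8260 · e^(-0.0717 × 385/365) = 6.8260 · e^-0.075629 = 6.8260 × 0.927160 = 6.3288
Market 6.3672 > fair 6.3288: forward overpriced → cash-and-carry (buy spot, short the forward).
At maturity, profit = |F_mkt − F*| = |6.3672 − 6.3288| = 0.0384 per USD (in CNY)

0.0384 per USD (in CNY)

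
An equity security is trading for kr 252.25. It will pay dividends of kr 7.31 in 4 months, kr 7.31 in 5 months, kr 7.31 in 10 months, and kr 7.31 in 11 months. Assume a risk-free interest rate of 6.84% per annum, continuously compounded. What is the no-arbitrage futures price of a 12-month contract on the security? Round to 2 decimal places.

kr 240.10

PV(dividends) I = 7.31·e^(−0.0684·4/12) + 7.31·e^(−0.0684·5/12) + 7.31·e^(−0.0684·10/12) + 7.31·e^(−0.0684·11/12)
I = 7.1452 + 7.1046 + 6.9050 + 6.8657 = 28.0205
F = (S − I)·e^(rT) = (252.25 − 28.0205) · e^(0.0684·12/12)
= 224.2295 · e^0.068400 = 224.2295 × 1.070794 = kr 240.10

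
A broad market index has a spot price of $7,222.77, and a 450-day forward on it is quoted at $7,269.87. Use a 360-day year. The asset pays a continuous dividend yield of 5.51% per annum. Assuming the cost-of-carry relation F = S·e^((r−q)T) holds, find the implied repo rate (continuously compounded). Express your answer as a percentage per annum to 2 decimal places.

From F = S·e^((r−q)T): (r − q) = ln(F/S)/T
ln(7269.87/7222.77) = ln(1.006521) = 0.006500
(r − q) = 0.006500 / (450/360) = 0.005200
r = ln(F/S)/T + q = 0.005200 + 0.0551 = 0.060300
r = 6.03%

6.03%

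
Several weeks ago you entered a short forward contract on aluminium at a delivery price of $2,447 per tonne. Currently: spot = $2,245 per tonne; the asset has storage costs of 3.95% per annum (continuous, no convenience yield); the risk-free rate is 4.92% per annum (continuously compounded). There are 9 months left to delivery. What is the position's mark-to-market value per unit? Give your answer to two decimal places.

Current fair forward for the remaining 9 months: F = S·e^((r + u)·T), (r + u) = 0.0492 + 0.0395 = 0.0887
F = 2245 · e^(0.0887 × 9/12) = 2245 × 1.06878768 = 2399.4283
Value of long forward = (F − K)·e^(−rT) = (2399.4283 − 2447) · e^(−0.0492·9/12)
= -47.5717 × 0.96377251 = -45.85
Short position value = −(long value) = $45.85

$45.85 per tonne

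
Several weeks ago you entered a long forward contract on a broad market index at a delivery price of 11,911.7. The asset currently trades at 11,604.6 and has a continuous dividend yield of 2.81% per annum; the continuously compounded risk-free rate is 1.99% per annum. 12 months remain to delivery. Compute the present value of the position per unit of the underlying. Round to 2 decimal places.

-393.95

Current fair forward for the remaining 12 months: F = S·e^((r − q)·T), (r − q) = 0.0199 − 0.0281 = -0.0082
F = 11604.6 · e^(-0.0082 × 12/12) = 11604.6 × 0.99183353 = 11509.8314
Value of long forward = (F − K)·e^(−rT) = (11509.8314 − 11911.7) · e^(−0.0199·12/12)
= -401.8686 × 0.98029670 = -393.95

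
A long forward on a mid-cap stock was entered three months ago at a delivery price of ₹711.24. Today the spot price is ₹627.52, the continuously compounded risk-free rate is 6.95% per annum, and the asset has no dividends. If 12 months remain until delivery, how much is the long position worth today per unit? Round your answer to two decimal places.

Current fair forward for the remaining 12 months: F = S·e^(r·T), r = 0.0695
F = 627.52 · e^(0.0695 × 12/12) = 627.52 × 1.071972 = 672.6839
Value of long forward = (F − K)·e^(−rT) = (672.6839 − 711.24) · e^(−0.0695·12/12)
= -38.5561 × 0.932860 = -35.97

-₹35.97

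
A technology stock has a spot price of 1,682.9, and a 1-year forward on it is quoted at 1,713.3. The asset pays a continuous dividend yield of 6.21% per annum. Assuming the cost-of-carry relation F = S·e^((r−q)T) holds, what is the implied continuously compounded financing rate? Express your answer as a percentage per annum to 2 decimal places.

From F = S·e^((r−q)T): (r − q) = ln(F/S)/T
ln(1713.3/1682.9) = ln(1.018064) = 0.017903
(r − q) = 0.017903 / (12/12) = 0.017903
r = ln(F/S)/T + q = 0.017903 + 0.0621 = 0.080003
r = 8.00%

8.00%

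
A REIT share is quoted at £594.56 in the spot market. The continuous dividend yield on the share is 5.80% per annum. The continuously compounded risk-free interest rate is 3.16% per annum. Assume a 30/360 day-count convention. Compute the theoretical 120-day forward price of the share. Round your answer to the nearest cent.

£589.35

F = S·e^((r − q)T) = 594.56 · e^((0.0316 − 0.0580) × 120/360)
= 594.56 · e^-0.008800 = 594.56 × 0.991239
F = £589.35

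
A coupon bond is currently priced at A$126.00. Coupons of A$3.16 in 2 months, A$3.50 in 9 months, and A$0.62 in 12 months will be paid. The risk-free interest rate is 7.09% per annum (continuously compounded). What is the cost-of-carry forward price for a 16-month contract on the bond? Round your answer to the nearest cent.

A$130.78

PV(coupons) I = 3.16·e^(−0.0709·2/12) + 3.50·e^(−0.0709·9/12) + 0.62·e^(−0.0709·12/12)
I = 3.1229 + 3.3187 + 0.5776 = 7.0192
F = (S − I)·e^(rT) = (126.00 − 7.0192) · e^(0.0709·16/12)
= 118.9808 · e^0.094533 = 118.9808 × 1.099145 = A$130.78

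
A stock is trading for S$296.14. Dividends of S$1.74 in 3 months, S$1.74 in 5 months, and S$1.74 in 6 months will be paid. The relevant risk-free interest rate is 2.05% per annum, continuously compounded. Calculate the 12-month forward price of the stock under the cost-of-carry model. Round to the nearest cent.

S$296.99

PV(dividends) I = 1.74·e^(−0.0205·3/12) + 1.74·e^(−0.0205·5/12) + 1.74·e^(−0.0205·6/12)
I = 1.7311 + 1.7252 + 1.7223 = 5.1786
F = (S − I)·e^(rT) = (296.14 − 5.1786) · e^(0.0205·12/12)
= 290.9614 · e^0.020500 = 290.9614 × 1.020712 = S$296.99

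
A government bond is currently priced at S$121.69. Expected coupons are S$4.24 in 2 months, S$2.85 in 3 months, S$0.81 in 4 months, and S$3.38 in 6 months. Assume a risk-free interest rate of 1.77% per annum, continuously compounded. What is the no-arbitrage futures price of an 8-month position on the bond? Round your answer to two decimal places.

S$111.78

PV(coupons) I = 4.24·e^(−0.0177·2/12) + 2.85·e^(−0.0177·3/12) + 0.81·e^(−0.0177·4/12) + 3.38·e^(−0.0177·6/12)
I = 4.2275 + 2.8374 + 0.8052 + 3.3502 = 11.2203
F = (S − I)·e^(rT) = (121.69 − 11.2203) · e^(0.0177·8/12)
= 110.4697 · e^0.011800 = 110.4697 × 1.011870 = S$111.78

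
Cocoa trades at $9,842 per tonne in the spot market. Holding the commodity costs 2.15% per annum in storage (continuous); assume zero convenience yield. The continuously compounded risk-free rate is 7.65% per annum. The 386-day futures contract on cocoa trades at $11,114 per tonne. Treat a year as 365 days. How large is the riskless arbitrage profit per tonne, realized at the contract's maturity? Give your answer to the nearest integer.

$197 per tonne

Fair futures: F* = S·e^(carry·T), with carry = (r + u) = 0.0765 + 0.0215 = 0.0980
F* = 9842 · e^(0.0980 × 386/365) = 9842 · e^0.103638 = 9842 × 1.109199 = $10916.7366
Market $11114 > fair $10916.7366: forward overpriced → cash-and-carry (buy spot, short the forward).
At maturity, profit = |F_mkt − F*| = |11114 − 10916.7366| = $197 per tonne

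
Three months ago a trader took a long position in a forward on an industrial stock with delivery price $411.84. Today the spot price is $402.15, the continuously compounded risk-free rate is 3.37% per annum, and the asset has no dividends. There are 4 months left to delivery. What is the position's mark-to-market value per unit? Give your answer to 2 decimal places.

-$5.09

Current fair forward for the remaining 4 months: F = S·e^(r·T), r = 0.0337
F = 402.15 · e^(0.0337 × 4/12) = 402.15 × 1.011297 = 406.6931
Value of long forward = (F − K)·e^(−rT) = (406.6931 − 411.84) · e^(−0.0337·4/12)
= -5.1469 × 0.988830 = -5.09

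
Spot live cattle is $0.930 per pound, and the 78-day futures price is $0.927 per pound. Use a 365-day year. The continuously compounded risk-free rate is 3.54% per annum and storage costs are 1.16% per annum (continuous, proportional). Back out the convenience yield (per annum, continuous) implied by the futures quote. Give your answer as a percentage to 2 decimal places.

6.21%

F = S·e^((r+u−y)T) ⇒ (r+u−y) = ln(F/S)/T
ln(0.927/0.930) = -0.003231; /T ⇒ -0.015119
y = r + u − ln(F/S)/T = 0.0354 + 0.0116 + 0.015119 = 0.062119
y = 6.21%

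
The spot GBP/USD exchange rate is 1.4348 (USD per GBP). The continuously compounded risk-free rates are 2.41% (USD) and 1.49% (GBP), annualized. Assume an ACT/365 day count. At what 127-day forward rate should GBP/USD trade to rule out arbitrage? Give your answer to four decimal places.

1.4394

F = S·e^((r_USD − r_GBP)T) = 1.4348 · e^((0.0241 − 0.0149) × 127/365)
= 1.4348 · e^0.003201 = 1.4348 × 1.003206
F = 1.4394 USD per GBP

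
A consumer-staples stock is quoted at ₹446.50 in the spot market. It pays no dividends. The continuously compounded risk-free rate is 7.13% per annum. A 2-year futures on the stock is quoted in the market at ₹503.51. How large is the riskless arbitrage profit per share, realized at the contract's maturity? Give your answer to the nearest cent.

Fair futures: F* = S·e^(carry·T), with carry = r = 0.0713
F* = 446.50 · e^(0.0713 × 2) = 446.50 · e^0.142600 = 446.50 × 1.153268 = ₹514.9342
Market ₹503.51 < fair ₹514.9342: forward underpriced → reverse cash-and-carry (short spot, go long the forward).
At maturity, profit = |F_mkt − F*| = |503.51 − 514.9342| = ₹11.42 per share

₹11.42 per share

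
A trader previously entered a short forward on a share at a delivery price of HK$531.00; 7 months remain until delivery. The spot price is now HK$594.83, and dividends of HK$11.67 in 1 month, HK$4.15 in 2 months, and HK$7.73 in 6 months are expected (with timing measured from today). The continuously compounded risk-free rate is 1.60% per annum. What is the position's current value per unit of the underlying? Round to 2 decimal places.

PV(remaining dividends) I = 11.67·e^(−0.0160·1/12) + 4.15·e^(−0.0160·2/12) + 7.73·e^(−0.0160·6/12) = 23.4618
Current forward F = (S − I)·e^(rT) = (594.83 − 23.4618)·e^(0.0160·7/12) = 571.3682 × 1.009377 = 576.7259
Value (long) = (F − K)·e^(−rT) = (576.7259 − 531.00) × 0.990710 = 45.3011
Short position value = −(long value) = -HK$45.30

-HK$45.30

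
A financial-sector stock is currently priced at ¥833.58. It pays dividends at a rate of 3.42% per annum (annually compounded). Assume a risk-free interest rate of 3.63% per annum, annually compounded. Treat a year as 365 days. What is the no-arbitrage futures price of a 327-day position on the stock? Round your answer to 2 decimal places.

¥835.10

F = S · (1+r)^T / (1+q)^T
= 833.58 × 1.032460 / 1.030586 = 833.58 × 1.001818
F = ¥835.10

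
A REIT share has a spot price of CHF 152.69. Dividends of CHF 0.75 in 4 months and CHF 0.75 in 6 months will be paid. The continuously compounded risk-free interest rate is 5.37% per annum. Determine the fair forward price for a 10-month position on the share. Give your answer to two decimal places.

PV(dividends) I = 0.75·e^(−0.0537·4/12) + 0.75·e^(−0.0537·6/12)
I = 0.7367 + 0.7301 = 1.4668
F = (S − I)·e^(rT) = (152.69 − 1.4668) · e^(0.0537·10/12)
= 151.2232 · e^0.044750 = 151.2232 × 1.045766 = CHF 158.14

CHF 158.14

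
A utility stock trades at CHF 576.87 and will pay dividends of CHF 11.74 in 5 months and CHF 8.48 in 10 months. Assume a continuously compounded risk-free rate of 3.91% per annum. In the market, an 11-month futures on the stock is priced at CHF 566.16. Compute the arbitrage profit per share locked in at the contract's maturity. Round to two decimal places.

PV(dividends) I = 11.74·e^(−0.0391·5/12) + 8.48·e^(−0.0391·10/12) = 19.7584
Fair futures F* = (S − I)·e^(rT) = (576.87 − 19.7584)·e^0.035842 = 557.1116 × 1.036492 = 577.4417
Market CHF 566.16 < fair 577.4417: forward underpriced → reverse cash-and-carry (short the stock, invest proceeds at r, pay the dividends, go long the forward).
Profit at T = |F_mkt − F*| = |566.16 − 577.4417| = CHF 11.28 per share

CHF 11.28 per share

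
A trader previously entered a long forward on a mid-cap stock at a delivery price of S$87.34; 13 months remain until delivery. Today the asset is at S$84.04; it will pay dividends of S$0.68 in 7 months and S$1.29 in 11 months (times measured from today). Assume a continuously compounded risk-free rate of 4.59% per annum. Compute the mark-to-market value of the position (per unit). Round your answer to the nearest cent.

-S$0.96

PV(remaining dividends) I = 0.68·e^(−0.0459·7/12) + 1.29·e^(−0.0459·11/12) = 1.8989
Current forward F = (S − I)·e^(rT) = (84.04 − 1.8989)·e^(0.0459·13/12) = 82.1411 × 1.050982 = 86.3288
Value (long) = (F − K)·e^(−rT) = (86.3288 − 87.34) × 0.951491 = -0.9621
Value = -S$0.96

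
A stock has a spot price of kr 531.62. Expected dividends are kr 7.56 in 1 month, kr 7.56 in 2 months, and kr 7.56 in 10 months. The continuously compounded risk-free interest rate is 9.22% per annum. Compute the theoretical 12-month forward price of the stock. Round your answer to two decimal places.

PV(dividends) I = 7.56·e^(−0.0922·1/12) + 7.56·e^(−0.0922·2/12) + 7.56·e^(−0.0922·10/12)
I = 7.5021 + 7.4447 + 7.0009 = 21.9477
F = (S − I)·e^(rT) = (531.62 − 21.9477) · e^(0.0922·12/12)
= 509.6723 · e^0.092200 = 509.6723 × 1.096584 = kr 558.90

kr 558.90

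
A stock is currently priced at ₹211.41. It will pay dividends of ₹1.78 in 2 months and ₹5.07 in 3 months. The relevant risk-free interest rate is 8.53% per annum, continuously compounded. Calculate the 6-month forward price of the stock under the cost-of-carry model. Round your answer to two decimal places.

PV(dividends) I = 1.78·e^(−0.0853·2/12) + 5.07·e^(−0.0853·3/12)
I = 1.7549 + 4.9630 = 6.7179
F = (S − I)·e^(rT) = (211.41 − 6.7179) · e^(0.0853·6/12)
= 204.6921 · e^0.042650 = 204.6921 × 1.043573 = ₹213.61

₹213.61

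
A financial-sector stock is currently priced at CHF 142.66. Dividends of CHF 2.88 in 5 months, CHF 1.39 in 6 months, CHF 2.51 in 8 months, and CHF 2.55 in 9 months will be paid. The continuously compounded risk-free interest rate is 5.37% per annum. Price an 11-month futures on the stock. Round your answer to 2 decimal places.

PV(dividends) I = 2.88·e^(−0.0537·5/12) + 1.39·e^(−0.0537·6/12) + 2.51·e^(−0.0537·8/12) + 2.55·e^(−0.0537·9/12)
I = 2.8163 + 1.3532 + 2.4217 + 2.4493 = 9.0405
F = (S − I)·e^(rT) = (142.66 − 9.0405) · e^(0.0537·11/12)
= 133.6195 · e^0.049225 = 133.6195 × 1.050457 = CHF 140.36

CHF 140.36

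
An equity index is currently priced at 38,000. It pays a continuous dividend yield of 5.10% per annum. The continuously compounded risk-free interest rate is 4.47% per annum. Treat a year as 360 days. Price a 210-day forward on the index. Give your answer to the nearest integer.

37,861

F = S·e^((r − q)T) = 38000 · e^((0.0447 − 0.0510) × 210/360)
= 38000 · e^-0.003675 = 38000 × 0.996332
F = 37,861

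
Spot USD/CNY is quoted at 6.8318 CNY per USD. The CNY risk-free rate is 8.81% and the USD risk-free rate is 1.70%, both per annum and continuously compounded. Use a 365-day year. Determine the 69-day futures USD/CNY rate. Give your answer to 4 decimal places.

F = S·e^((r_CNY − r_USD)T) = 6.8318 · e^((0.0881 − 0.0170) × 69/365)
= 6.8318 · e^0.013441 = 6.8318 × 1.013532
F = 6.9242 CNY per USD

6.9242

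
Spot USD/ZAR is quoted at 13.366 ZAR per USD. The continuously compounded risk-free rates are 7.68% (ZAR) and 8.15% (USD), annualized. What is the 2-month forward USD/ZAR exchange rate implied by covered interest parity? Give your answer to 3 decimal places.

13.356

F = S·e^((r_ZAR − r_USD)T) = 13.366 · e^((0.0768 − 0.0815) × 2/12)
= 13.366 · e^-0.000783 = 13.366 × 0.999217
F = 13.356 ZAR per USD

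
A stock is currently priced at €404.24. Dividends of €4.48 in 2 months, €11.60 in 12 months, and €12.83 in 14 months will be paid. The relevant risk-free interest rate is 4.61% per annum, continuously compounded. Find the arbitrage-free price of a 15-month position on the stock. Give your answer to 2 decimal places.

PV(dividends) I = 4.48·e^(−0.0461·2/12) + 11.60·e^(−0.0461·12/12) + 12.83·e^(−0.0461·14/12)
I = 4.4457 + 11.0774 + 12.1582 = 27.6813
F = (S − I)·e^(rT) = (404.24 − 27.6813) · e^(0.0461·15/12)
= 376.5587 · e^0.057625 = 376.5587 × 1.059318 = €398.90

€398.90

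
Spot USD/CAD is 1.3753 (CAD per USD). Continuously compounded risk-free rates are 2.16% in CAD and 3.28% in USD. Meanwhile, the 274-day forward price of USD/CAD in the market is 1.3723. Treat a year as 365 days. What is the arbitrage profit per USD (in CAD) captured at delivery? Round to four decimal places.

0.0085 per USD (in CAD)

Fair forward: F* = S·e^(carry·T), with carry = (r_CAD − r_USD) = 0.0216 − 0.0328 = -0.0112
F* = 1.3753 · e^(-0.0112 × 274/365) = 1.3753 · e^-0.008408 = 1.3753 × 0.991627 = 1.3638
Market 1.3723 > fair 1.3638: forward overpriced → cash-and-carry (buy spot, short the forward).
At maturity, profit = |F_mkt − F*| = |1.3723 − 1.3638| = 0.0085 per USD (in CAD)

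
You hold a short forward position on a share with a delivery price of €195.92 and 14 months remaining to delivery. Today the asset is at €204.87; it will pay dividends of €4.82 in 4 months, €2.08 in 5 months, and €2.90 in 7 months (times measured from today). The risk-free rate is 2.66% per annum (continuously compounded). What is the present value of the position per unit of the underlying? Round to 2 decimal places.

-€5.25

PV(remaining dividends) I = 4.82·e^(−0.0266·4/12) + 2.08·e^(−0.0266·5/12) + 2.90·e^(−0.0266·7/12) = 9.6899
Current forward F = (S − I)·e^(rT) = (204.87 − 9.6899)·e^(0.0266·14/12) = 195.1801 × 1.031520 = 201.3322
Value (long) = (F − K)·e^(−rT) = (201.3322 − 195.92) × 0.969443 = 5.2468
Short position value = −(long value) = -€5.25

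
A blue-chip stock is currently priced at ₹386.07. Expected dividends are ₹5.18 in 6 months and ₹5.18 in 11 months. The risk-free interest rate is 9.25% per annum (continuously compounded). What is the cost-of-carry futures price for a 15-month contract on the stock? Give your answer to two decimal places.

₹422.50

PV(dividends) I = 5.18·e^(−0.0925·6/12) + 5.18·e^(−0.0925·11/12)
I = 4.9459 + 4.7589 = 9.7048
F = (S − I)·e^(rT) = (386.07 − 9.7048) · e^(0.0925·15/12)
= 376.3652 · e^0.115625 = 376.3652 × 1.122575 = ₹422.50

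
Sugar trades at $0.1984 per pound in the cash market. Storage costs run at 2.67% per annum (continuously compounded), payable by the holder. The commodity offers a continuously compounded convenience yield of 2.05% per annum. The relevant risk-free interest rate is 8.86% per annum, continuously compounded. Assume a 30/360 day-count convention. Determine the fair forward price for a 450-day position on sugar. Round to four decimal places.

$0.2234 per pound

Net carry = r + u − y = 0.0886 + 0.0267 − 0.0205 = 0.0948
F = S·e^((r+u−y)T) = 0.1984 · e^(0.0948 × 450/360) = 0.1984 · e^0.118500
= 0.1984 × 1.125807 = $0.2234 per pound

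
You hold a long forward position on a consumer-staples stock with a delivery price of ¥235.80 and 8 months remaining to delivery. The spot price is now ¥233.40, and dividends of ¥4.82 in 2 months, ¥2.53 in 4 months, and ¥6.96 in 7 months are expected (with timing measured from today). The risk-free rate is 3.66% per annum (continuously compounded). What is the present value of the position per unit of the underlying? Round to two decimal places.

PV(remaining dividends) I = 4.82·e^(−0.0366·2/12) + 2.53·e^(−0.0366·4/12) + 6.96·e^(−0.0366·7/12) = 14.1030
Current forward F = (S − I)·e^(rT) = (233.40 − 14.1030)·e^(0.0366·8/12) = 219.2970 × 1.024700 = 224.7136
Value (long) = (F − K)·e^(−rT) = (224.7136 − 235.80) × 0.975895 = -10.8192
Value = -¥10.82

-¥10.82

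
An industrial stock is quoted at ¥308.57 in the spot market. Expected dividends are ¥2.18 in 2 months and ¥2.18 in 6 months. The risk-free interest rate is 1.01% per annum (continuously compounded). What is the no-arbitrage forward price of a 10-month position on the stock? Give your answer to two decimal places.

PV(dividends) I = 2.18·e^(−0.0101·2/12) + 2.18·e^(−0.0101·6/12)
I = 2.1763 + 2.1690 = 4.3453
F = (S − I)·e^(rT) = (308.57 − 4.3453) · e^(0.0101·10/12)
= 304.2247 · e^0.008417 = 304.2247 × 1.008453 = ¥306.80

¥306.80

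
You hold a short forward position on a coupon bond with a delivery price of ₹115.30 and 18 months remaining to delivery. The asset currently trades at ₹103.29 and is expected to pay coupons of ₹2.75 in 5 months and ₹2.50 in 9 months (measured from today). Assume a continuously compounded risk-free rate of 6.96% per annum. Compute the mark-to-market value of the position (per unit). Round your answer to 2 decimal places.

PV(remaining coupons) I = 2.75·e^(−0.0696·5/12) + 2.50·e^(−0.0696·9/12) = 5.0442
Current forward F = (S − I)·e^(rT) = (103.29 − 5.0442)·e^(0.0696·18/12) = 98.2458 × 1.110044 = 109.0572
Value (long) = (F − K)·e^(−rT) = (109.0572 − 115.30) × 0.900865 = -5.6239
Short position value = −(long value) = ₹5.62

₹5.62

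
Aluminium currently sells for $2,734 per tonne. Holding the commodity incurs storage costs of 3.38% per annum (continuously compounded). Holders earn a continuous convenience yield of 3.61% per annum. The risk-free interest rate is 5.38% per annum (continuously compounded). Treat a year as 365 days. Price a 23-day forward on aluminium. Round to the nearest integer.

Net carry = r + u − y = 0.0538 + 0.0338 − 0.0361 = 0.0515
F = S·e^((r+u−y)T) = 2734 · e^(0.0515 × 23/365) = 2734 · e^0.003245
= 2734 × 1.003250 = $2,743 per tonne

$2,743 per tonne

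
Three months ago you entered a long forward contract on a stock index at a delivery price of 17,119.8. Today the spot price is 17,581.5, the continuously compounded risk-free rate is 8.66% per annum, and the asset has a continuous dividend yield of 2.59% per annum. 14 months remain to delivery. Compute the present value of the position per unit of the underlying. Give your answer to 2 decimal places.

1583.55

Current fair forward for the remaining 14 months: F = S·e^((r − q)·T), (r − q) = 0.0866 − 0.0259 = 0.0607
F = 17581.5 · e^(0.0607 × 14/12) = 17581.5 × 1.07338442 = 18871.7082
Value of long forward = (F − K)·e^(−rT) = (18871.7082 − 17119.8) · e^(−0.0866·14/12)
= 1751.9082 × 0.90390290 = 1583.55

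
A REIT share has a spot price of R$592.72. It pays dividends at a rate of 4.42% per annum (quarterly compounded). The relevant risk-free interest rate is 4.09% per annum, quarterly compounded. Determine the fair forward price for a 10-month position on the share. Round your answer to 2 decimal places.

R$591.11

F = S · (1+r/4)^(4T) / (1+q/4)^(4T)
= 592.72 × 1.034492 / 1.037311 = 592.72 × 0.997282
F = R$591.11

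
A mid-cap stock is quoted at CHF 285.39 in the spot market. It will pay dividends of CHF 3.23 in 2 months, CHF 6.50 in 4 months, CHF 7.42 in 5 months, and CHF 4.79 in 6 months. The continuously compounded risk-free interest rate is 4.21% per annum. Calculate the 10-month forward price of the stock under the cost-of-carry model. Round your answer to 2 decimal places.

CHF 273.21

PV(dividends) I = 3.23·e^(−0.0421·2/12) + 6.50·e^(−0.0421·4/12) + 7.42·e^(−0.0421·5/12) + 4.79·e^(−0.0421·6/12)
I = 3.2074 + 6.4094 + 7.2910 + 4.6902 = 21.5980
F = (S − I)·e^(rT) = (285.39 − 21.5980) · e^(0.0421·10/12)
= 263.7920 · e^0.035083 = 263.7920 × 1.035706 = CHF 273.21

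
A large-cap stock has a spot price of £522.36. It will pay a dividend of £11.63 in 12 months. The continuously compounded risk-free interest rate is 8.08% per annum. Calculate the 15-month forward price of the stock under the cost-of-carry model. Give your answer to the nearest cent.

£566.01

PV(dividends) I = 11.63·e^(−0.0808·12/12)
I = 10.7273
F = (S − I)·e^(rT) = (522.36 − 10.7273) · e^(0.0808·15/12)
= 511.6327 · e^0.101000 = 511.6327 × 1.106277 = £566.01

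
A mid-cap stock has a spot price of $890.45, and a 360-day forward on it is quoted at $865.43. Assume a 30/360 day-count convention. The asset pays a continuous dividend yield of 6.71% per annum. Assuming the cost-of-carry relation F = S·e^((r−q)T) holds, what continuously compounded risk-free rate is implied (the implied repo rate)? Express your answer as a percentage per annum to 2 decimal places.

From F = S·e^((r−q)T): (r − q) = ln(F/S)/T
ln(865.43/890.45) = ln(0.971902) = -0.028500
(r − q) = -0.028500 / (360/360) = -0.028500
r = ln(F/S)/T + q = -0.028500 + 0.0671 = 0.038600
r = 3.86%

3.86%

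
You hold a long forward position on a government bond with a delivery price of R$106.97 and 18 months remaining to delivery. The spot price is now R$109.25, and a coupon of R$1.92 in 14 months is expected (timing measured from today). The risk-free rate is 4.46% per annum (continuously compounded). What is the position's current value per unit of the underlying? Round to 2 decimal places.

PV(remaining coupons) I = 1.92·e^(−0.0446·14/12) = 1.8227
Current forward F = (S − I)·e^(rT) = (109.25 − 1.8227)·e^(0.0446·18/12) = 107.4273 × 1.069189 = 114.8601
Value (long) = (F − K)·e^(−rT) = (114.8601 − 106.97) × 0.935289 = 7.3795
Value = R$7.38

R$7.38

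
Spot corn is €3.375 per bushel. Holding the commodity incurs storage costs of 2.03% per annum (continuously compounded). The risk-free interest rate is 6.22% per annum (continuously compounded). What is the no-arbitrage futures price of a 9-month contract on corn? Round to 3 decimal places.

Net carry = r + u − y = 0.0622 + 0.0203 − 0.0000 = 0.0825
F = S·e^((r+u−y)T) = 3.375 · e^(0.0825 × 9/12) = 3.375 · e^0.061875
= 3.375 × 1.063829 = €3.590 per bushel

€3.590 per bushel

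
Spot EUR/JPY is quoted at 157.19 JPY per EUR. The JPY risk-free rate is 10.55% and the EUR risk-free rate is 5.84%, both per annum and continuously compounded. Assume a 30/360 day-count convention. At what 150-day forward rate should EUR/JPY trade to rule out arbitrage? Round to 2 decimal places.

F = S·e^((r_JPY − r_EUR)T) = 157.19 · e^((0.1055 − 0.0584) × 150/360)
= 157.19 · e^0.019625 = 157.19 × 1.019819
F = 160.31 JPY per EUR

160.31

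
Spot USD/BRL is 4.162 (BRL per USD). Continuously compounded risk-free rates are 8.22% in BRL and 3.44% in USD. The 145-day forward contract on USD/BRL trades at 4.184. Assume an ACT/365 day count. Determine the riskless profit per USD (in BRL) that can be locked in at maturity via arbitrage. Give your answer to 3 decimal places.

0.058 per USD (in BRL)

Fair forward: F* = S·e^(carry·T), with carry = (r_BRL − r_USD) = 0.0822 − 0.0344 = 0.0478
F* = 4.162 · e^(0.0478 × 145/365) = 4.162 · e^0.018989 = 4.162 × 1.019170 = 4.2418
Market 4.184 < fair 4.2418: forward underpriced → reverse cash-and-carry (short spot, go long the forward).
At maturity, profit = |F_mkt − F*| = |4.184 − 4.2418| = 0.058 per USD (in BRL)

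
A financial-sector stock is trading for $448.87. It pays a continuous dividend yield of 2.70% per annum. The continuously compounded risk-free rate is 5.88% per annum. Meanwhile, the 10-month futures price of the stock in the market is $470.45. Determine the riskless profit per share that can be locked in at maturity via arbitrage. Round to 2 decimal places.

$9.53 per share

Fair futures: F* = S·e^(carry·T), with carry = (r − q) = 0.0588 − 0.0270 = 0.0318
F* = 448.87 · e^(0.0318 × 10/12) = 448.87 · e^0.026500 = 448.87 × 1.026854 = $460.9240
Market $470.45 > fair $460.9240: forward overpriced → cash-and-carry (buy spot, short the forward).
At maturity, profit = |F_mkt − F*| = |470.45 − 460.9240| = $9.53 per share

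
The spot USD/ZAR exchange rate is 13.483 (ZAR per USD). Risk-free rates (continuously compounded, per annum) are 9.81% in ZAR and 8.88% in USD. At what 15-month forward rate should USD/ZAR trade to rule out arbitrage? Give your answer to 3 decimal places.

13.641

F = S·e^((r_ZAR − r_USD)T) = 13.483 · e^((0.0981 − 0.0888) × 15/12)
= 13.483 · e^0.011625 = 13.483 × 1.011693
F = 13.641 ZAR per USD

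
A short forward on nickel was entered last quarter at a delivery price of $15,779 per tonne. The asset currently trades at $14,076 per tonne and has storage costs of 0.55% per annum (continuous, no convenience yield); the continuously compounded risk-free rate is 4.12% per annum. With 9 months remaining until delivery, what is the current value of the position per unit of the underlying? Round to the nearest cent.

Current fair forward for the remaining 9 months: F = S·e^((r + u)·T), (r + u) = 0.0412 + 0.0055 = 0.0467
F = 14076 · e^(0.0467 × 9/12) = 14076 × 1.03564560 = 14577.7475
Value of long forward = (F − K)·e^(−rT) = (14577.7475 − 15779) · e^(−0.0412·9/12)
= -1201.2525 × 0.96957253 = -1164.70
Short position value = −(long value) = $1164.70

$1164.70 per tonne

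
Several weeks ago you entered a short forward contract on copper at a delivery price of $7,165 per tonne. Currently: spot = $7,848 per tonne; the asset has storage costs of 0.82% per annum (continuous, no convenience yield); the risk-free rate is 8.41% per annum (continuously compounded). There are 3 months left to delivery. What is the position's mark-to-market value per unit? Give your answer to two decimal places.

Current fair forward for the remaining 3 months: F = S·e^((r + u)·T), (r + u) = 0.0841 + 0.0082 = 0.0923
F = 7848 · e^(0.0923 × 3/12) = 7848 × 1.02334329 = 8031.1981
Value of long forward = (F − K)·e^(−rT) = (8031.1981 − 7165) · e^(−0.0841·3/12)
= 866.1981 × 0.97919448 = 848.18
Short position value = −(long value) = -$848.18

-$848.18 per tonne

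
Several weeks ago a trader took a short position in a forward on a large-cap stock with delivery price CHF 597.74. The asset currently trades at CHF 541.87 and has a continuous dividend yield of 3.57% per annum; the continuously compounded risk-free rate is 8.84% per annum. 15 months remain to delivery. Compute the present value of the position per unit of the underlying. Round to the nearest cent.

CHF 16.99

Current fair forward for the remaining 15 months: F = S·e^((r − q)·T), (r − q) = 0.0884 − 0.0357 = 0.0527
F = 541.87 · e^(0.0527 × 15/12) = 541.87 × 1.068093 = 578.7676
Value of long forward = (F − K)·e^(−rT) = (578.7676 − 597.74) · e^(−0.0884·15/12)
= -18.9724 × 0.895386 = -16.99
Short position value = −(long value) = CHF 16.99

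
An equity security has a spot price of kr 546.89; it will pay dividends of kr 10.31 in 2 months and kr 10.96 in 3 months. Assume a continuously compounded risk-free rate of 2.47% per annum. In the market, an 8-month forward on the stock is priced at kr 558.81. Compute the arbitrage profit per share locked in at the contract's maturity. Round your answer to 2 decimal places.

PV(dividends) I = 10.31·e^(−0.0247·2/12) + 10.96·e^(−0.0247·3/12) = 21.1602
Fair forward F* = (S − I)·e^(rT) = (546.89 − 21.1602)·e^0.016467 = 525.7298 × 1.016603 = 534.4585
Market kr 558.81 > fair 534.4585: forward overpriced → cash-and-carry (borrow at r, buy the stock and collect the dividends, short the forward).
Profit at T = |F_mkt − F*| = |558.81 − 534.4585| = kr 24.35 per share

kr 24.35 per share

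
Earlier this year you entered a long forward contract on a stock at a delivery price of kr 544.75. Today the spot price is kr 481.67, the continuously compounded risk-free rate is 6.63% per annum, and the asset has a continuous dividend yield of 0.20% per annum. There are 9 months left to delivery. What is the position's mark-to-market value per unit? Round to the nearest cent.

Current fair forward for the remaining 9 months: F = S·e^((r − q)·T), (r − q) = 0.0663 − 0.0020 = 0.0643
F = 481.67 · e^(0.0643 × 9/12) = 481.67 × 1.049407 = 505.4679
Value of long forward = (F − K)·e^(−rT) = (505.4679 − 544.75) · e^(−0.0663·9/12)
= -39.2821 × 0.951491 = -37.38

-kr 37.38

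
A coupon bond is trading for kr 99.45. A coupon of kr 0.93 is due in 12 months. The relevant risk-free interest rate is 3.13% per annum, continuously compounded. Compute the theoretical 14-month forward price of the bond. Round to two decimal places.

kr 102.21

PV(coupons) I = 0.93·e^(−0.0313·12/12)
I = 0.9013
F = (S − I)·e^(rT) = (99.45 − 0.9013) · e^(0.0313·14/12)
= 98.5487 · e^0.036517 = 98.5487 × 1.037192 = kr 102.21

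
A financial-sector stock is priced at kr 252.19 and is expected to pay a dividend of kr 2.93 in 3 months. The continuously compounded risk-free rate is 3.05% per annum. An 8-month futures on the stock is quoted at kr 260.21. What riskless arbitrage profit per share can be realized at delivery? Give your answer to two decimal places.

kr 5.81 per share

PV(dividends) I = 2.93·e^(−0.0305·3/12) = 2.9077
Fair futures F* = (S − I)·e^(rT) = (252.19 − 2.9077)·e^0.020333 = 249.2823 × 1.020541 = 254.4028
Market kr 260.21 > fair 254.4028: forward overpriced → cash-and-carry (borrow at r, buy the stock and collect the dividends, short the forward).
Profit at T = |F_mkt − F*| = |260.21 − 254.4028| = kr 5.81 per share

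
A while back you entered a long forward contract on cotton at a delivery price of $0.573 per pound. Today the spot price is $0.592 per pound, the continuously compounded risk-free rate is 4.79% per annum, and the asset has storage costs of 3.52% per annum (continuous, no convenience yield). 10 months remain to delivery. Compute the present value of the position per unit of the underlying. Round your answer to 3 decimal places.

Current fair forward for the remaining 10 months: F = S·e^((r + u)·T), (r + u) = 0.0479 + 0.0352 = 0.0831
F = 0.592 · e^(0.0831 × 10/12) = 0.592 × 1.071704 = 0.6344
Value of long forward = (F − K)·e^(−rT) = (0.6344 − 0.573) · e^(−0.0479·10/12)
= 0.0614 × 0.960870 = 0.059

$0.059 per pound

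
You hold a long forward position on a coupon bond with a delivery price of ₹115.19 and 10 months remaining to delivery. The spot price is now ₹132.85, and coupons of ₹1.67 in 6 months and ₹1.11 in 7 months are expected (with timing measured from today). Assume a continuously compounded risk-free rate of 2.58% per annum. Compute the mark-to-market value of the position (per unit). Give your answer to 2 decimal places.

₹17.37

PV(remaining coupons) I = 1.67·e^(−0.0258·6/12) + 1.11·e^(−0.0258·7/12) = 2.7420
Current forward F = (S − I)·e^(rT) = (132.85 − 2.7420)·e^(0.0258·10/12) = 130.1080 × 1.021733 = 132.9356
Value (long) = (F − K)·e^(−rT) = (132.9356 − 115.19) × 0.978729 = 17.3681
Value = ₹17.37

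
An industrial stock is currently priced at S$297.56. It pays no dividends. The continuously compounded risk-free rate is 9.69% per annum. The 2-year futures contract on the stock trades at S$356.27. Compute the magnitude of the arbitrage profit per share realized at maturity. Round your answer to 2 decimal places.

Fair futures: F* = S·e^(carry·T), with carry = r = 0.0969
F* = 297.56 · e^(0.0969 × 2) = 297.56 · e^0.193800 = 297.56 × 1.213853 = S$361.1941
Market S$356.27 < fair S$361.1941: forward underpriced → reverse cash-and-carry (short spot, go long the forward).
At maturity, profit = |F_mkt − F*| = |356.27 − 361.1941| = S$4.92 per share

S$4.92 per share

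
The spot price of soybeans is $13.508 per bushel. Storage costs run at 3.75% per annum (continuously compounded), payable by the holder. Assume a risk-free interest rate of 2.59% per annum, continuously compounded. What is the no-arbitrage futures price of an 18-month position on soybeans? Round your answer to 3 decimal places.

Net carry = r + u − y = 0.0259 + 0.0375 − 0.0000 = 0.0634
F = S·e^((r+u−y)T) = 13.508 · e^(0.0634 × 18/12) = 13.508 · e^0.095100
= 13.508 × 1.099769 = $14.856 per bushel

$14.856 per bushel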